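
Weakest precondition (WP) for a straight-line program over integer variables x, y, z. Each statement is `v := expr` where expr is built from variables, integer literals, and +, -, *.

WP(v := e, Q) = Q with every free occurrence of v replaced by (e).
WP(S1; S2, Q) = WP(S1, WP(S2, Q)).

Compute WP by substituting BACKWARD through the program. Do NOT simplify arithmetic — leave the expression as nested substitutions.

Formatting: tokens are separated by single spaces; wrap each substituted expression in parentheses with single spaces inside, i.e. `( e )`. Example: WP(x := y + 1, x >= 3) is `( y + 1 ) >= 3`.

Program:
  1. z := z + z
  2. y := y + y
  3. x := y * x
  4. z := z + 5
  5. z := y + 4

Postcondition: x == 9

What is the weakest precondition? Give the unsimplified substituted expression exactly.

post: x == 9
stmt 5: z := y + 4  -- replace 0 occurrence(s) of z with (y + 4)
  => x == 9
stmt 4: z := z + 5  -- replace 0 occurrence(s) of z with (z + 5)
  => x == 9
stmt 3: x := y * x  -- replace 1 occurrence(s) of x with (y * x)
  => ( y * x ) == 9
stmt 2: y := y + y  -- replace 1 occurrence(s) of y with (y + y)
  => ( ( y + y ) * x ) == 9
stmt 1: z := z + z  -- replace 0 occurrence(s) of z with (z + z)
  => ( ( y + y ) * x ) == 9

Answer: ( ( y + y ) * x ) == 9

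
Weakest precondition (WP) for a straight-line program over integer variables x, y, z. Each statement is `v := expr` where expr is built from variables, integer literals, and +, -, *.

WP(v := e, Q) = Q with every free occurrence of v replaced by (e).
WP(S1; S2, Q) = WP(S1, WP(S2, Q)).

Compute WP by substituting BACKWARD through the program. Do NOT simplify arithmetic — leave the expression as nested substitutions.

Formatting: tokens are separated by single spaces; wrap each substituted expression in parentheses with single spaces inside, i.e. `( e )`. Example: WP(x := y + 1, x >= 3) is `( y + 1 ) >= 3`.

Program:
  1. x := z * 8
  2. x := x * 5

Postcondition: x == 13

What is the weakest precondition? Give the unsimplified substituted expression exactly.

Answer: ( ( z * 8 ) * 5 ) == 13

Derivation:
post: x == 13
stmt 2: x := x * 5  -- replace 1 occurrence(s) of x with (x * 5)
  => ( x * 5 ) == 13
stmt 1: x := z * 8  -- replace 1 occurrence(s) of x with (z * 8)
  => ( ( z * 8 ) * 5 ) == 13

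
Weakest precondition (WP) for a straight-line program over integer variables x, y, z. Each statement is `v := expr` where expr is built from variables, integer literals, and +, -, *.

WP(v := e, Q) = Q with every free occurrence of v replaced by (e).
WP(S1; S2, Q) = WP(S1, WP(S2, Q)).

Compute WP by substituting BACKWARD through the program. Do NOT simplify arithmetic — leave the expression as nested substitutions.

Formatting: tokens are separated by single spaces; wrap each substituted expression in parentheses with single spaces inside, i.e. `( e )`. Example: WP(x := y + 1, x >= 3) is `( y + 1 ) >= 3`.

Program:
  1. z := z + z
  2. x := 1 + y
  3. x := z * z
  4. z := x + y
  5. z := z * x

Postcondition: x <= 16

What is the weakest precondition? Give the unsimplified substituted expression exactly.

Answer: ( ( z + z ) * ( z + z ) ) <= 16

Derivation:
post: x <= 16
stmt 5: z := z * x  -- replace 0 occurrence(s) of z with (z * x)
  => x <= 16
stmt 4: z := x + y  -- replace 0 occurrence(s) of z with (x + y)
  => x <= 16
stmt 3: x := z * z  -- replace 1 occurrence(s) of x with (z * z)
  => ( z * z ) <= 16
stmt 2: x := 1 + y  -- replace 0 occurrence(s) of x with (1 + y)
  => ( z * z ) <= 16
stmt 1: z := z + z  -- replace 2 occurrence(s) of z with (z + z)
  => ( ( z + z ) * ( z + z ) ) <= 16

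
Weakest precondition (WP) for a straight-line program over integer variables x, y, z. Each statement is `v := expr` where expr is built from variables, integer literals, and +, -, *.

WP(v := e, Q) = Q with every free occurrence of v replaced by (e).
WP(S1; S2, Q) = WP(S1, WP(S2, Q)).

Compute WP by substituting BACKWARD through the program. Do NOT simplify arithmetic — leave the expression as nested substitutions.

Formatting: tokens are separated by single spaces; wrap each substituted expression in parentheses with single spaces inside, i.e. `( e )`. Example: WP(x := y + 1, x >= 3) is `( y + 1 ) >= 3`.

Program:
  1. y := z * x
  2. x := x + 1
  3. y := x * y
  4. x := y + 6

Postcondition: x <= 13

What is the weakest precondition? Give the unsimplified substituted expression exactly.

Answer: ( ( ( x + 1 ) * ( z * x ) ) + 6 ) <= 13

Derivation:
post: x <= 13
stmt 4: x := y + 6  -- replace 1 occurrence(s) of x with (y + 6)
  => ( y + 6 ) <= 13
stmt 3: y := x * y  -- replace 1 occurrence(s) of y with (x * y)
  => ( ( x * y ) + 6 ) <= 13
stmt 2: x := x + 1  -- replace 1 occurrence(s) of x with (x + 1)
  => ( ( ( x + 1 ) * y ) + 6 ) <= 13
stmt 1: y := z * x  -- replace 1 occurrence(s) of y with (z * x)
  => ( ( ( x + 1 ) * ( z * x ) ) + 6 ) <= 13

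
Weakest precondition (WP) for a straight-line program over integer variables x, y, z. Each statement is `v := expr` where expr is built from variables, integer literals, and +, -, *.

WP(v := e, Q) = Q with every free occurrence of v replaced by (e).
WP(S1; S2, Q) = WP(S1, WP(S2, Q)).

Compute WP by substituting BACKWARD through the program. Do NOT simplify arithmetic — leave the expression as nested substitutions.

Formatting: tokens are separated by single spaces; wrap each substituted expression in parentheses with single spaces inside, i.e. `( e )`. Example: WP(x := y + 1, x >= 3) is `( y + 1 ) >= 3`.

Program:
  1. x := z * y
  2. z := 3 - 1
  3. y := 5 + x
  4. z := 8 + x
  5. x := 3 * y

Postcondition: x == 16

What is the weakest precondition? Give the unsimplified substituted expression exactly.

post: x == 16
stmt 5: x := 3 * y  -- replace 1 occurrence(s) of x with (3 * y)
  => ( 3 * y ) == 16
stmt 4: z := 8 + x  -- replace 0 occurrence(s) of z with (8 + x)
  => ( 3 * y ) == 16
stmt 3: y := 5 + x  -- replace 1 occurrence(s) of y with (5 + x)
  => ( 3 * ( 5 + x ) ) == 16
stmt 2: z := 3 - 1  -- replace 0 occurrence(s) of z with (3 - 1)
  => ( 3 * ( 5 + x ) ) == 16
stmt 1: x := z * y  -- replace 1 occurrence(s) of x with (z * y)
  => ( 3 * ( 5 + ( z * y ) ) ) == 16

Answer: ( 3 * ( 5 + ( z * y ) ) ) == 16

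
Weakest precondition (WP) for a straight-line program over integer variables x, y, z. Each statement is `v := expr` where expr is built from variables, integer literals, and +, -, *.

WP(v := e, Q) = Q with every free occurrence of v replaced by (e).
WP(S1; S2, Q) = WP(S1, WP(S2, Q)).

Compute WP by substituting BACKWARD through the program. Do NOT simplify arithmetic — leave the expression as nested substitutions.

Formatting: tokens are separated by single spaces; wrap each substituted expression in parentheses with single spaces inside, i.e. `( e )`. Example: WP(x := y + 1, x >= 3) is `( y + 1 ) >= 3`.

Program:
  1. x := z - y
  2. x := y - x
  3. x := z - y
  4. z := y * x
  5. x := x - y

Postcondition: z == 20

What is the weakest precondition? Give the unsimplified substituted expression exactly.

post: z == 20
stmt 5: x := x - y  -- replace 0 occurrence(s) of x with (x - y)
  => z == 20
stmt 4: z := y * x  -- replace 1 occurrence(s) of z with (y * x)
  => ( y * x ) == 20
stmt 3: x := z - y  -- replace 1 occurrence(s) of x with (z - y)
  => ( y * ( z - y ) ) == 20
stmt 2: x := y - x  -- replace 0 occurrence(s) of x with (y - x)
  => ( y * ( z - y ) ) == 20
stmt 1: x := z - y  -- replace 0 occurrence(s) of x with (z - y)
  => ( y * ( z - y ) ) == 20

Answer: ( y * ( z - y ) ) == 20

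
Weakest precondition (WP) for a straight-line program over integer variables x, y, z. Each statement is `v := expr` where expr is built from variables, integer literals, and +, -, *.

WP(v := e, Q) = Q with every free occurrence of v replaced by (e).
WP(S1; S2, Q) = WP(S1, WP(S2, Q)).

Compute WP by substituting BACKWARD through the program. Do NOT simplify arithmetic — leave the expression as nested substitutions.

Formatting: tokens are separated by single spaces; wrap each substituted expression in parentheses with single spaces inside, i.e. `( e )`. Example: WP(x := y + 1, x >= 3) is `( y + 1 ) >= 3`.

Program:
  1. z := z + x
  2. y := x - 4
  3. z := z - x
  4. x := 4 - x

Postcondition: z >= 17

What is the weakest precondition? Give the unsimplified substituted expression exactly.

post: z >= 17
stmt 4: x := 4 - x  -- replace 0 occurrence(s) of x with (4 - x)
  => z >= 17
stmt 3: z := z - x  -- replace 1 occurrence(s) of z with (z - x)
  => ( z - x ) >= 17
stmt 2: y := x - 4  -- replace 0 occurrence(s) of y with (x - 4)
  => ( z - x ) >= 17
stmt 1: z := z + x  -- replace 1 occurrence(s) of z with (z + x)
  => ( ( z + x ) - x ) >= 17

Answer: ( ( z + x ) - x ) >= 17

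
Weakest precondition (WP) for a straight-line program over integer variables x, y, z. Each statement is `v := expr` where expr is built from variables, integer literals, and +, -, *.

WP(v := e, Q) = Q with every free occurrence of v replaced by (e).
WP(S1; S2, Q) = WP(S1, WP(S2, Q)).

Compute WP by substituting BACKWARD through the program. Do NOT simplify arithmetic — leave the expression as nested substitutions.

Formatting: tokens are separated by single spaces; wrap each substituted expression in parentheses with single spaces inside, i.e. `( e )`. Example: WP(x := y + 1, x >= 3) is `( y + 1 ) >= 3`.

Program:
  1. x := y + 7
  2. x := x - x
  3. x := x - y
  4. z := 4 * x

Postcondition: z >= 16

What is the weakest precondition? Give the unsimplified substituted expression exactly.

post: z >= 16
stmt 4: z := 4 * x  -- replace 1 occurrence(s) of z with (4 * x)
  => ( 4 * x ) >= 16
stmt 3: x := x - y  -- replace 1 occurrence(s) of x with (x - y)
  => ( 4 * ( x - y ) ) >= 16
stmt 2: x := x - x  -- replace 1 occurrence(s) of x with (x - x)
  => ( 4 * ( ( x - x ) - y ) ) >= 16
stmt 1: x := y + 7  -- replace 2 occurrence(s) of x with (y + 7)
  => ( 4 * ( ( ( y + 7 ) - ( y + 7 ) ) - y ) ) >= 16

Answer: ( 4 * ( ( ( y + 7 ) - ( y + 7 ) ) - y ) ) >= 16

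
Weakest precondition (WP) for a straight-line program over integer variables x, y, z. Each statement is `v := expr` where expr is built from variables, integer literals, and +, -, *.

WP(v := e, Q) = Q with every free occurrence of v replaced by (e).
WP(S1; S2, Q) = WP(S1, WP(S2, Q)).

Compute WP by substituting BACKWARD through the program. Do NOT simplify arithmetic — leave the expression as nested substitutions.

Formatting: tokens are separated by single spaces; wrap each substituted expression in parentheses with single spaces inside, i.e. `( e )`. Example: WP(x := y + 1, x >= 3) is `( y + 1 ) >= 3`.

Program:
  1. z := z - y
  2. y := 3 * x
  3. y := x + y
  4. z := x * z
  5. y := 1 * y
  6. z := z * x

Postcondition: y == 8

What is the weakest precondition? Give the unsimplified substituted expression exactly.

Answer: ( 1 * ( x + ( 3 * x ) ) ) == 8

Derivation:
post: y == 8
stmt 6: z := z * x  -- replace 0 occurrence(s) of z with (z * x)
  => y == 8
stmt 5: y := 1 * y  -- replace 1 occurrence(s) of y with (1 * y)
  => ( 1 * y ) == 8
stmt 4: z := x * z  -- replace 0 occurrence(s) of z with (x * z)
  => ( 1 * y ) == 8
stmt 3: y := x + y  -- replace 1 occurrence(s) of y with (x + y)
  => ( 1 * ( x + y ) ) == 8
stmt 2: y := 3 * x  -- replace 1 occurrence(s) of y with (3 * x)
  => ( 1 * ( x + ( 3 * x ) ) ) == 8
stmt 1: z := z - y  -- replace 0 occurrence(s) of z with (z - y)
  => ( 1 * ( x + ( 3 * x ) ) ) == 8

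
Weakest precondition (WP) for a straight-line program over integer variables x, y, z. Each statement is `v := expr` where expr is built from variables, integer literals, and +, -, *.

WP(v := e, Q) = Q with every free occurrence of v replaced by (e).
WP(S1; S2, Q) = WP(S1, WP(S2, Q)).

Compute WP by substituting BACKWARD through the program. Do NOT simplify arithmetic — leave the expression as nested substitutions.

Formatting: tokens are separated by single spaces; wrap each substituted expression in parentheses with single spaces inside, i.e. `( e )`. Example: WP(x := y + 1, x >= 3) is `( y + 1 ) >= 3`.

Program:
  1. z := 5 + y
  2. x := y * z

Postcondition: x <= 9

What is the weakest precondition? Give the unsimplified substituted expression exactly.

post: x <= 9
stmt 2: x := y * z  -- replace 1 occurrence(s) of x with (y * z)
  => ( y * z ) <= 9
stmt 1: z := 5 + y  -- replace 1 occurrence(s) of z with (5 + y)
  => ( y * ( 5 + y ) ) <= 9

Answer: ( y * ( 5 + y ) ) <= 9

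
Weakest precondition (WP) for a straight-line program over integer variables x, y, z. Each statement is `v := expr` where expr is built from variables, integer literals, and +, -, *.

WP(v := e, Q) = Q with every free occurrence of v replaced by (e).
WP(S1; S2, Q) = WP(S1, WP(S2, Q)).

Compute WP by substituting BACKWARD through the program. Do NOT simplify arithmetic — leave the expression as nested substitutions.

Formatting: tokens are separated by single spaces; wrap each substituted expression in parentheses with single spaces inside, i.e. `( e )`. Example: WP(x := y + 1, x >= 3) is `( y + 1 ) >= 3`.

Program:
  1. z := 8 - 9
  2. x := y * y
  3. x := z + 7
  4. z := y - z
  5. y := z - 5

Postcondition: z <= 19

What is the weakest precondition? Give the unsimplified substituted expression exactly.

Answer: ( y - ( 8 - 9 ) ) <= 19

Derivation:
post: z <= 19
stmt 5: y := z - 5  -- replace 0 occurrence(s) of y with (z - 5)
  => z <= 19
stmt 4: z := y - z  -- replace 1 occurrence(s) of z with (y - z)
  => ( y - z ) <= 19
stmt 3: x := z + 7  -- replace 0 occurrence(s) of x with (z + 7)
  => ( y - z ) <= 19
stmt 2: x := y * y  -- replace 0 occurrence(s) of x with (y * y)
  => ( y - z ) <= 19
stmt 1: z := 8 - 9  -- replace 1 occurrence(s) of z with (8 - 9)
  => ( y - ( 8 - 9 ) ) <= 19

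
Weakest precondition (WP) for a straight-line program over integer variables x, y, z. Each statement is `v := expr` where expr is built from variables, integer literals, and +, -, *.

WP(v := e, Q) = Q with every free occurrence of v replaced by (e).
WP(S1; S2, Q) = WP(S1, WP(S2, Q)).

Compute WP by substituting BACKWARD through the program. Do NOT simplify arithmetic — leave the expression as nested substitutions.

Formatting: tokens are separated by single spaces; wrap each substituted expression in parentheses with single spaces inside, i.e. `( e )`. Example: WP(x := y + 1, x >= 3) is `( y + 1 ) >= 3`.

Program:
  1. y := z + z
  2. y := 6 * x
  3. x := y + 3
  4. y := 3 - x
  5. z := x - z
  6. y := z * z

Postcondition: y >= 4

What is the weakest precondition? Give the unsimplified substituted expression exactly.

Answer: ( ( ( ( 6 * x ) + 3 ) - z ) * ( ( ( 6 * x ) + 3 ) - z ) ) >= 4

Derivation:
post: y >= 4
stmt 6: y := z * z  -- replace 1 occurrence(s) of y with (z * z)
  => ( z * z ) >= 4
stmt 5: z := x - z  -- replace 2 occurrence(s) of z with (x - z)
  => ( ( x - z ) * ( x - z ) ) >= 4
stmt 4: y := 3 - x  -- replace 0 occurrence(s) of y with (3 - x)
  => ( ( x - z ) * ( x - z ) ) >= 4
stmt 3: x := y + 3  -- replace 2 occurrence(s) of x with (y + 3)
  => ( ( ( y + 3 ) - z ) * ( ( y + 3 ) - z ) ) >= 4
stmt 2: y := 6 * x  -- replace 2 occurrence(s) of y with (6 * x)
  => ( ( ( ( 6 * x ) + 3 ) - z ) * ( ( ( 6 * x ) + 3 ) - z ) ) >= 4
stmt 1: y := z + z  -- replace 0 occurrence(s) of y with (z + z)
  => ( ( ( ( 6 * x ) + 3 ) - z ) * ( ( ( 6 * x ) + 3 ) - z ) ) >= 4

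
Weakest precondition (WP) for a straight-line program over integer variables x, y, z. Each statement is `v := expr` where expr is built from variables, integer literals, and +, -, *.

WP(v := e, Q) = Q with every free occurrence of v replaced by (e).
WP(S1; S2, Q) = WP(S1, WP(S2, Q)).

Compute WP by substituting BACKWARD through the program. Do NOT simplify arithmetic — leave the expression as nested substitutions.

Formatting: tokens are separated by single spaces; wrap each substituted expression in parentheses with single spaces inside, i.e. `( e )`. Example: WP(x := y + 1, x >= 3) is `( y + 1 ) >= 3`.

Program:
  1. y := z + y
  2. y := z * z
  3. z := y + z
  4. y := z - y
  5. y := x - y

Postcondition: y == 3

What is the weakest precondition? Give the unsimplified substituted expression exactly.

Answer: ( x - ( ( ( z * z ) + z ) - ( z * z ) ) ) == 3

Derivation:
post: y == 3
stmt 5: y := x - y  -- replace 1 occurrence(s) of y with (x - y)
  => ( x - y ) == 3
stmt 4: y := z - y  -- replace 1 occurrence(s) of y with (z - y)
  => ( x - ( z - y ) ) == 3
stmt 3: z := y + z  -- replace 1 occurrence(s) of z with (y + z)
  => ( x - ( ( y + z ) - y ) ) == 3
stmt 2: y := z * z  -- replace 2 occurrence(s) of y with (z * z)
  => ( x - ( ( ( z * z ) + z ) - ( z * z ) ) ) == 3
stmt 1: y := z + y  -- replace 0 occurrence(s) of y with (z + y)
  => ( x - ( ( ( z * z ) + z ) - ( z * z ) ) ) == 3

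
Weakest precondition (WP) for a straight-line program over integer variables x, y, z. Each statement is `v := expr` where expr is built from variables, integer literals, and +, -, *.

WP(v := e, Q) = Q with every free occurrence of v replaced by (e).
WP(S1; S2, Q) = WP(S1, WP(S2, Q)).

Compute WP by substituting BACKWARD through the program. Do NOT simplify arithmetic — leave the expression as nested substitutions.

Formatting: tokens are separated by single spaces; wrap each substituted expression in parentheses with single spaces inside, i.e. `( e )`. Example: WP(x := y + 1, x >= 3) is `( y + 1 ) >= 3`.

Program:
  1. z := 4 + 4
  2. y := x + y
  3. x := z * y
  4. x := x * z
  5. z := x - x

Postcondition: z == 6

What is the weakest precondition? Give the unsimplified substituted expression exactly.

Answer: ( ( ( ( 4 + 4 ) * ( x + y ) ) * ( 4 + 4 ) ) - ( ( ( 4 + 4 ) * ( x + y ) ) * ( 4 + 4 ) ) ) == 6

Derivation:
post: z == 6
stmt 5: z := x - x  -- replace 1 occurrence(s) of z with (x - x)
  => ( x - x ) == 6
stmt 4: x := x * z  -- replace 2 occurrence(s) of x with (x * z)
  => ( ( x * z ) - ( x * z ) ) == 6
stmt 3: x := z * y  -- replace 2 occurrence(s) of x with (z * y)
  => ( ( ( z * y ) * z ) - ( ( z * y ) * z ) ) == 6
stmt 2: y := x + y  -- replace 2 occurrence(s) of y with (x + y)
  => ( ( ( z * ( x + y ) ) * z ) - ( ( z * ( x + y ) ) * z ) ) == 6
stmt 1: z := 4 + 4  -- replace 4 occurrence(s) of z with (4 + 4)
  => ( ( ( ( 4 + 4 ) * ( x + y ) ) * ( 4 + 4 ) ) - ( ( ( 4 + 4 ) * ( x + y ) ) * ( 4 + 4 ) ) ) == 6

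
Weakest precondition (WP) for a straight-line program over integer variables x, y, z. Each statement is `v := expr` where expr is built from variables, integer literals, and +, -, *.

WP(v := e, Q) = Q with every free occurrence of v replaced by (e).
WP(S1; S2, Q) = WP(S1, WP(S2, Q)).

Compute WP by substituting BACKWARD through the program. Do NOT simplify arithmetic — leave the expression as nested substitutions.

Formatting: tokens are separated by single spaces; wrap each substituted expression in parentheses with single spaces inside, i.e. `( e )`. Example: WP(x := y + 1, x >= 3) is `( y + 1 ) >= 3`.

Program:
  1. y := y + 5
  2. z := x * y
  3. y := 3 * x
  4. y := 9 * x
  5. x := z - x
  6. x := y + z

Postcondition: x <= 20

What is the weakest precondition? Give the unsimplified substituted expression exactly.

post: x <= 20
stmt 6: x := y + z  -- replace 1 occurrence(s) of x with (y + z)
  => ( y + z ) <= 20
stmt 5: x := z - x  -- replace 0 occurrence(s) of x with (z - x)
  => ( y + z ) <= 20
stmt 4: y := 9 * x  -- replace 1 occurrence(s) of y with (9 * x)
  => ( ( 9 * x ) + z ) <= 20
stmt 3: y := 3 * x  -- replace 0 occurrence(s) of y with (3 * x)
  => ( ( 9 * x ) + z ) <= 20
stmt 2: z := x * y  -- replace 1 occurrence(s) of z with (x * y)
  => ( ( 9 * x ) + ( x * y ) ) <= 20
stmt 1: y := y + 5  -- replace 1 occurrence(s) of y with (y + 5)
  => ( ( 9 * x ) + ( x * ( y + 5 ) ) ) <= 20

Answer: ( ( 9 * x ) + ( x * ( y + 5 ) ) ) <= 20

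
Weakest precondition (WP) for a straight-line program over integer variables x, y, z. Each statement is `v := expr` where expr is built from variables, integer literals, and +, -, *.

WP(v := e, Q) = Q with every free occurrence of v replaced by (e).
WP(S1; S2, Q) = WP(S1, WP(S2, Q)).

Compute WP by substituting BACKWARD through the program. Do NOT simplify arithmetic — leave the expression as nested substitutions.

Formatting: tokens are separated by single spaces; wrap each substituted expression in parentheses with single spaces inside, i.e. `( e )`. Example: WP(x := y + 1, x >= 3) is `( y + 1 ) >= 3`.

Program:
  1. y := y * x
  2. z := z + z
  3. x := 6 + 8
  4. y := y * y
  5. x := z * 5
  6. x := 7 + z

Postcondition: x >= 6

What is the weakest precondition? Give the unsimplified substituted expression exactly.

Answer: ( 7 + ( z + z ) ) >= 6

Derivation:
post: x >= 6
stmt 6: x := 7 + z  -- replace 1 occurrence(s) of x with (7 + z)
  => ( 7 + z ) >= 6
stmt 5: x := z * 5  -- replace 0 occurrence(s) of x with (z * 5)
  => ( 7 + z ) >= 6
stmt 4: y := y * y  -- replace 0 occurrence(s) of y with (y * y)
  => ( 7 + z ) >= 6
stmt 3: x := 6 + 8  -- replace 0 occurrence(s) of x with (6 + 8)
  => ( 7 + z ) >= 6
stmt 2: z := z + z  -- replace 1 occurrence(s) of z with (z + z)
  => ( 7 + ( z + z ) ) >= 6
stmt 1: y := y * x  -- replace 0 occurrence(s) of y with (y * x)
  => ( 7 + ( z + z ) ) >= 6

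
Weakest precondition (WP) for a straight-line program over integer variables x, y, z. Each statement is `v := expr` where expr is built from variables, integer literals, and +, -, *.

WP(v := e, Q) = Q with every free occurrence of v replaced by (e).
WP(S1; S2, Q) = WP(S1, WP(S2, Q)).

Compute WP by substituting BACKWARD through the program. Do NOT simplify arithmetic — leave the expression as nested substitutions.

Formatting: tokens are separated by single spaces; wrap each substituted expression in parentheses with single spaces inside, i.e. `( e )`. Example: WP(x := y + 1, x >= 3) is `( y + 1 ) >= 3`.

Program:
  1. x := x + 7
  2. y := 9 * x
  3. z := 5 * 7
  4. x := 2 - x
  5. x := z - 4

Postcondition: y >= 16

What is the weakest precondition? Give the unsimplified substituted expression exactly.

Answer: ( 9 * ( x + 7 ) ) >= 16

Derivation:
post: y >= 16
stmt 5: x := z - 4  -- replace 0 occurrence(s) of x with (z - 4)
  => y >= 16
stmt 4: x := 2 - x  -- replace 0 occurrence(s) of x with (2 - x)
  => y >= 16
stmt 3: z := 5 * 7  -- replace 0 occurrence(s) of z with (5 * 7)
  => y >= 16
stmt 2: y := 9 * x  -- replace 1 occurrence(s) of y with (9 * x)
  => ( 9 * x ) >= 16
stmt 1: x := x + 7  -- replace 1 occurrence(s) of x with (x + 7)
  => ( 9 * ( x + 7 ) ) >= 16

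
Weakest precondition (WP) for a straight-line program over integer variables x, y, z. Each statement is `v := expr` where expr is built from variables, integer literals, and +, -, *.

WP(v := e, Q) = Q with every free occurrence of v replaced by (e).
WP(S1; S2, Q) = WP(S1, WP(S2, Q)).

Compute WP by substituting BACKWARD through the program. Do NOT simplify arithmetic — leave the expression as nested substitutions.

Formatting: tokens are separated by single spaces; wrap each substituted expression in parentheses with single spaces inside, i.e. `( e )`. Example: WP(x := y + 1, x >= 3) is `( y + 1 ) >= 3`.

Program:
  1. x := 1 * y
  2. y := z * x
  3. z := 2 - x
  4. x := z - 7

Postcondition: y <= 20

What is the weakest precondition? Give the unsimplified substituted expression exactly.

post: y <= 20
stmt 4: x := z - 7  -- replace 0 occurrence(s) of x with (z - 7)
  => y <= 20
stmt 3: z := 2 - x  -- replace 0 occurrence(s) of z with (2 - x)
  => y <= 20
stmt 2: y := z * x  -- replace 1 occurrence(s) of y with (z * x)
  => ( z * x ) <= 20
stmt 1: x := 1 * y  -- replace 1 occurrence(s) of x with (1 * y)
  => ( z * ( 1 * y ) ) <= 20

Answer: ( z * ( 1 * y ) ) <= 20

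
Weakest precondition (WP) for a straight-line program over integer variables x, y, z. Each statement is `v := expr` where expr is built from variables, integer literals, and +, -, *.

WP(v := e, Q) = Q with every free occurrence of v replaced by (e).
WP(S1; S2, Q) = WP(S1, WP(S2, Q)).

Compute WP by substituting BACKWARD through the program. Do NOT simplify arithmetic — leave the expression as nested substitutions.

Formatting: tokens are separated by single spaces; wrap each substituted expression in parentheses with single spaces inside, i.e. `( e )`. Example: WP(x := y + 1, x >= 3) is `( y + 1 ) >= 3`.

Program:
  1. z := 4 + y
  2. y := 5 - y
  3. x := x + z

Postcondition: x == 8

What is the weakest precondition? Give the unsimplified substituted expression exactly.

post: x == 8
stmt 3: x := x + z  -- replace 1 occurrence(s) of x with (x + z)
  => ( x + z ) == 8
stmt 2: y := 5 - y  -- replace 0 occurrence(s) of y with (5 - y)
  => ( x + z ) == 8
stmt 1: z := 4 + y  -- replace 1 occurrence(s) of z with (4 + y)
  => ( x + ( 4 + y ) ) == 8

Answer: ( x + ( 4 + y ) ) == 8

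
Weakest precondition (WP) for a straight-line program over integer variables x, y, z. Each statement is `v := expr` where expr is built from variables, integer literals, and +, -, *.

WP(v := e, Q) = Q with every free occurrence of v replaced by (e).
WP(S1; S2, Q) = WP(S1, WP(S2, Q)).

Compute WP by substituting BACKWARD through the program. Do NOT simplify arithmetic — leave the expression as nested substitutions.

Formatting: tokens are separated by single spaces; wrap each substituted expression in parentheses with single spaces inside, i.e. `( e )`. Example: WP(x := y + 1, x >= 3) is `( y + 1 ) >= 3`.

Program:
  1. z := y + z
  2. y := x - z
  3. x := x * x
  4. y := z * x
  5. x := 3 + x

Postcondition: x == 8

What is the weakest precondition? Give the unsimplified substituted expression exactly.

post: x == 8
stmt 5: x := 3 + x  -- replace 1 occurrence(s) of x with (3 + x)
  => ( 3 + x ) == 8
stmt 4: y := z * x  -- replace 0 occurrence(s) of y with (z * x)
  => ( 3 + x ) == 8
stmt 3: x := x * x  -- replace 1 occurrence(s) of x with (x * x)
  => ( 3 + ( x * x ) ) == 8
stmt 2: y := x - z  -- replace 0 occurrence(s) of y with (x - z)
  => ( 3 + ( x * x ) ) == 8
stmt 1: z := y + z  -- replace 0 occurrence(s) of z with (y + z)
  => ( 3 + ( x * x ) ) == 8

Answer: ( 3 + ( x * x ) ) == 8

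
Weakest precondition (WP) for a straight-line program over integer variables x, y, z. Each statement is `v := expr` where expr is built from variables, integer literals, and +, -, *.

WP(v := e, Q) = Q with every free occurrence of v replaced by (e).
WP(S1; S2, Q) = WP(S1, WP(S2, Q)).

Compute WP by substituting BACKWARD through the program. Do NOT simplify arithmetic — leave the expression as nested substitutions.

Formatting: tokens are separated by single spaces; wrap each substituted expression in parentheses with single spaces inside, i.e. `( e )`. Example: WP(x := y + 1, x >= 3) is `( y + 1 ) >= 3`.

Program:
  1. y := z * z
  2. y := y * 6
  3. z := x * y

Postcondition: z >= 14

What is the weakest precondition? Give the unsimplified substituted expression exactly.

post: z >= 14
stmt 3: z := x * y  -- replace 1 occurrence(s) of z with (x * y)
  => ( x * y ) >= 14
stmt 2: y := y * 6  -- replace 1 occurrence(s) of y with (y * 6)
  => ( x * ( y * 6 ) ) >= 14
stmt 1: y := z * z  -- replace 1 occurrence(s) of y with (z * z)
  => ( x * ( ( z * z ) * 6 ) ) >= 14

Answer: ( x * ( ( z * z ) * 6 ) ) >= 14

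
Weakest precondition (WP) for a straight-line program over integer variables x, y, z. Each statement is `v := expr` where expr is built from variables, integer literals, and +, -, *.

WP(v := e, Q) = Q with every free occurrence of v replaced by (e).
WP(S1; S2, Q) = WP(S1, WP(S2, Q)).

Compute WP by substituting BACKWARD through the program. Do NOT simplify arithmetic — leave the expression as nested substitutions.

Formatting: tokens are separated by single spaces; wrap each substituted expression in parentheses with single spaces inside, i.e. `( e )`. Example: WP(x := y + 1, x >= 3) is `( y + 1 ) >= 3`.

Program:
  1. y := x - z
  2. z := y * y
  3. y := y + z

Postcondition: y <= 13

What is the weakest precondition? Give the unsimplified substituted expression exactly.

post: y <= 13
stmt 3: y := y + z  -- replace 1 occurrence(s) of y with (y + z)
  => ( y + z ) <= 13
stmt 2: z := y * y  -- replace 1 occurrence(s) of z with (y * y)
  => ( y + ( y * y ) ) <= 13
stmt 1: y := x - z  -- replace 3 occurrence(s) of y with (x - z)
  => ( ( x - z ) + ( ( x - z ) * ( x - z ) ) ) <= 13

Answer: ( ( x - z ) + ( ( x - z ) * ( x - z ) ) ) <= 13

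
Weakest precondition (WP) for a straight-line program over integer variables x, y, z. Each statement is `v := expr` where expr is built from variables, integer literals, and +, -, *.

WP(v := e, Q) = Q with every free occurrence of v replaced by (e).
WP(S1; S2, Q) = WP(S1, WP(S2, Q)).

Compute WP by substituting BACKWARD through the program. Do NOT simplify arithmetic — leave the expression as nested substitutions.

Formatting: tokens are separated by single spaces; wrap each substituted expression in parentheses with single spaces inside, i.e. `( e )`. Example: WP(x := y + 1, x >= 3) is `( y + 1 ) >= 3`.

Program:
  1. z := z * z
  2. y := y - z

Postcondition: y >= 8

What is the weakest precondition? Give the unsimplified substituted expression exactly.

Answer: ( y - ( z * z ) ) >= 8

Derivation:
post: y >= 8
stmt 2: y := y - z  -- replace 1 occurrence(s) of y with (y - z)
  => ( y - z ) >= 8
stmt 1: z := z * z  -- replace 1 occurrence(s) of z with (z * z)
  => ( y - ( z * z ) ) >= 8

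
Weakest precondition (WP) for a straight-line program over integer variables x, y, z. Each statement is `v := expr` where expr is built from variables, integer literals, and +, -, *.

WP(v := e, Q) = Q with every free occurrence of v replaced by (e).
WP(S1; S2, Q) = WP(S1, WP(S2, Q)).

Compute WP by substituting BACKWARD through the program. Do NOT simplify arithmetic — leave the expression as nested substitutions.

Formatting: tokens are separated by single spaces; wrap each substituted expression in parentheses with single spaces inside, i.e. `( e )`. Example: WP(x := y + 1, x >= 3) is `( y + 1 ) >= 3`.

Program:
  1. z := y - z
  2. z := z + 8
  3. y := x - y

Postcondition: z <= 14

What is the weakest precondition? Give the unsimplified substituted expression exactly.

Answer: ( ( y - z ) + 8 ) <= 14

Derivation:
post: z <= 14
stmt 3: y := x - y  -- replace 0 occurrence(s) of y with (x - y)
  => z <= 14
stmt 2: z := z + 8  -- replace 1 occurrence(s) of z with (z + 8)
  => ( z + 8 ) <= 14
stmt 1: z := y - z  -- replace 1 occurrence(s) of z with (y - z)
  => ( ( y - z ) + 8 ) <= 14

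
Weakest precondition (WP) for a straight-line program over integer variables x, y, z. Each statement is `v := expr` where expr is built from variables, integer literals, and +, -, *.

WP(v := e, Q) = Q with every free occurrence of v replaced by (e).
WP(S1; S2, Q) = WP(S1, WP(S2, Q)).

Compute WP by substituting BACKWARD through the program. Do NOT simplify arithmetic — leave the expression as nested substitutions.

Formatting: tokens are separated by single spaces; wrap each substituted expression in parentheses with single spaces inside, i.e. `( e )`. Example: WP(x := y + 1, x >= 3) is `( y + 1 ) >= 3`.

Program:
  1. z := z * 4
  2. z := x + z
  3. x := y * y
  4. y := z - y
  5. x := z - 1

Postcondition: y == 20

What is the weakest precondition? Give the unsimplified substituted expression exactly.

Answer: ( ( x + ( z * 4 ) ) - y ) == 20

Derivation:
post: y == 20
stmt 5: x := z - 1  -- replace 0 occurrence(s) of x with (z - 1)
  => y == 20
stmt 4: y := z - y  -- replace 1 occurrence(s) of y with (z - y)
  => ( z - y ) == 20
stmt 3: x := y * y  -- replace 0 occurrence(s) of x with (y * y)
  => ( z - y ) == 20
stmt 2: z := x + z  -- replace 1 occurrence(s) of z with (x + z)
  => ( ( x + z ) - y ) == 20
stmt 1: z := z * 4  -- replace 1 occurrence(s) of z with (z * 4)
  => ( ( x + ( z * 4 ) ) - y ) == 20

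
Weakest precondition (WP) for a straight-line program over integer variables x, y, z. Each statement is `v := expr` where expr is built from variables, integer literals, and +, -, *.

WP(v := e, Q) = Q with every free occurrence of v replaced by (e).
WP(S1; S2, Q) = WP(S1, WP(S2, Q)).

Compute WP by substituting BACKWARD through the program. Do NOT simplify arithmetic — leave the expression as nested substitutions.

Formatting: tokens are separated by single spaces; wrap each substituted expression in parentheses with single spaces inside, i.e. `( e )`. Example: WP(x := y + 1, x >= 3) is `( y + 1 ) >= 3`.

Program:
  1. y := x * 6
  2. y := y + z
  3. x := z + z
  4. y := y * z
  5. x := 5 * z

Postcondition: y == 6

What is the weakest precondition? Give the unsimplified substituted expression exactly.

post: y == 6
stmt 5: x := 5 * z  -- replace 0 occurrence(s) of x with (5 * z)
  => y == 6
stmt 4: y := y * z  -- replace 1 occurrence(s) of y with (y * z)
  => ( y * z ) == 6
stmt 3: x := z + z  -- replace 0 occurrence(s) of x with (z + z)
  => ( y * z ) == 6
stmt 2: y := y + z  -- replace 1 occurrence(s) of y with (y + z)
  => ( ( y + z ) * z ) == 6
stmt 1: y := x * 6  -- replace 1 occurrence(s) of y with (x * 6)
  => ( ( ( x * 6 ) + z ) * z ) == 6

Answer: ( ( ( x * 6 ) + z ) * z ) == 6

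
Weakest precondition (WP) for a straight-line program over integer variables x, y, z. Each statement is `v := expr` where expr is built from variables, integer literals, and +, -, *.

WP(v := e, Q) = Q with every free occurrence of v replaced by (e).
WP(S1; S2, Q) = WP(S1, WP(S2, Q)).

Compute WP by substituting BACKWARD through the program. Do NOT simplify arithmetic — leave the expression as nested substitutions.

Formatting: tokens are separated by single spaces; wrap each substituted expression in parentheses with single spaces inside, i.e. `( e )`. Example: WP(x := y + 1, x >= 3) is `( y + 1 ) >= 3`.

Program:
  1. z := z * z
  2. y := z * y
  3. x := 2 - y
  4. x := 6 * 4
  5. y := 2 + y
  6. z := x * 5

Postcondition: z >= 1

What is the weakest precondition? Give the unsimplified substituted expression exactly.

Answer: ( ( 6 * 4 ) * 5 ) >= 1

Derivation:
post: z >= 1
stmt 6: z := x * 5  -- replace 1 occurrence(s) of z with (x * 5)
  => ( x * 5 ) >= 1
stmt 5: y := 2 + y  -- replace 0 occurrence(s) of y with (2 + y)
  => ( x * 5 ) >= 1
stmt 4: x := 6 * 4  -- replace 1 occurrence(s) of x with (6 * 4)
  => ( ( 6 * 4 ) * 5 ) >= 1
stmt 3: x := 2 - y  -- replace 0 occurrence(s) of x with (2 - y)
  => ( ( 6 * 4 ) * 5 ) >= 1
stmt 2: y := z * y  -- replace 0 occurrence(s) of y with (z * y)
  => ( ( 6 * 4 ) * 5 ) >= 1
stmt 1: z := z * z  -- replace 0 occurrence(s) of z with (z * z)
  => ( ( 6 * 4 ) * 5 ) >= 1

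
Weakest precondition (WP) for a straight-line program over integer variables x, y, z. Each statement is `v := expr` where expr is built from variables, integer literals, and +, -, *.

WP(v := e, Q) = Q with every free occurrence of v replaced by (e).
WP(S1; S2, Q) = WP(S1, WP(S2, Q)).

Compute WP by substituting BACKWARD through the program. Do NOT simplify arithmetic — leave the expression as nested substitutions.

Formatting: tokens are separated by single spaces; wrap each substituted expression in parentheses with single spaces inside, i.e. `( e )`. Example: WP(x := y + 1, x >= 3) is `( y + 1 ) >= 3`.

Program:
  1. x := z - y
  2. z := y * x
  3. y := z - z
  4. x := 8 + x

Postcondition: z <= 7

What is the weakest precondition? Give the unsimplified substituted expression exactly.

post: z <= 7
stmt 4: x := 8 + x  -- replace 0 occurrence(s) of x with (8 + x)
  => z <= 7
stmt 3: y := z - z  -- replace 0 occurrence(s) of y with (z - z)
  => z <= 7
stmt 2: z := y * x  -- replace 1 occurrence(s) of z with (y * x)
  => ( y * x ) <= 7
stmt 1: x := z - y  -- replace 1 occurrence(s) of x with (z - y)
  => ( y * ( z - y ) ) <= 7

Answer: ( y * ( z - y ) ) <= 7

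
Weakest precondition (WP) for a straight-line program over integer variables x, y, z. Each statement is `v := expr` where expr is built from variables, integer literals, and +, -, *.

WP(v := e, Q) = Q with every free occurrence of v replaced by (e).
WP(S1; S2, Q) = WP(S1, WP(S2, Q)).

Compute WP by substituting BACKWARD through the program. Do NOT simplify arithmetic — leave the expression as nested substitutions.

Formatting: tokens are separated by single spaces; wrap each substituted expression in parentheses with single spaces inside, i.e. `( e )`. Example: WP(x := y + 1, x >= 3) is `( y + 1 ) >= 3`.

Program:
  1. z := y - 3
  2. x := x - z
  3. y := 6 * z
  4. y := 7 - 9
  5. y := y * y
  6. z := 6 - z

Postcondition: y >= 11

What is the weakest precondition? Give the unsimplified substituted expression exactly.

Answer: ( ( 7 - 9 ) * ( 7 - 9 ) ) >= 11

Derivation:
post: y >= 11
stmt 6: z := 6 - z  -- replace 0 occurrence(s) of z with (6 - z)
  => y >= 11
stmt 5: y := y * y  -- replace 1 occurrence(s) of y with (y * y)
  => ( y * y ) >= 11
stmt 4: y := 7 - 9  -- replace 2 occurrence(s) of y with (7 - 9)
  => ( ( 7 - 9 ) * ( 7 - 9 ) ) >= 11
stmt 3: y := 6 * z  -- replace 0 occurrence(s) of y with (6 * z)
  => ( ( 7 - 9 ) * ( 7 - 9 ) ) >= 11
stmt 2: x := x - z  -- replace 0 occurrence(s) of x with (x - z)
  => ( ( 7 - 9 ) * ( 7 - 9 ) ) >= 11
stmt 1: z := y - 3  -- replace 0 occurrence(s) of z with (y - 3)
  => ( ( 7 - 9 ) * ( 7 - 9 ) ) >= 11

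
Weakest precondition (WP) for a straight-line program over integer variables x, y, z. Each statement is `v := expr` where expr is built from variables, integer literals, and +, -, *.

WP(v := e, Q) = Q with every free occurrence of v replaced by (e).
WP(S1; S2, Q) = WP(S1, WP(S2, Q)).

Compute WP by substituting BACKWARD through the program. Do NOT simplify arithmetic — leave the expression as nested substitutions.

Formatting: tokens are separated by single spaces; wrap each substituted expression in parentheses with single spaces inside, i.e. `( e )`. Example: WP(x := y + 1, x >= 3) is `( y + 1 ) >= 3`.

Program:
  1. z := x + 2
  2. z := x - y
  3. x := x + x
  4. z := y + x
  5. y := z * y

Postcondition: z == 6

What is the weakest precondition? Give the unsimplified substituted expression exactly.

post: z == 6
stmt 5: y := z * y  -- replace 0 occurrence(s) of y with (z * y)
  => z == 6
stmt 4: z := y + x  -- replace 1 occurrence(s) of z with (y + x)
  => ( y + x ) == 6
stmt 3: x := x + x  -- replace 1 occurrence(s) of x with (x + x)
  => ( y + ( x + x ) ) == 6
stmt 2: z := x - y  -- replace 0 occurrence(s) of z with (x - y)
  => ( y + ( x + x ) ) == 6
stmt 1: z := x + 2  -- replace 0 occurrence(s) of z with (x + 2)
  => ( y + ( x + x ) ) == 6

Answer: ( y + ( x + x ) ) == 6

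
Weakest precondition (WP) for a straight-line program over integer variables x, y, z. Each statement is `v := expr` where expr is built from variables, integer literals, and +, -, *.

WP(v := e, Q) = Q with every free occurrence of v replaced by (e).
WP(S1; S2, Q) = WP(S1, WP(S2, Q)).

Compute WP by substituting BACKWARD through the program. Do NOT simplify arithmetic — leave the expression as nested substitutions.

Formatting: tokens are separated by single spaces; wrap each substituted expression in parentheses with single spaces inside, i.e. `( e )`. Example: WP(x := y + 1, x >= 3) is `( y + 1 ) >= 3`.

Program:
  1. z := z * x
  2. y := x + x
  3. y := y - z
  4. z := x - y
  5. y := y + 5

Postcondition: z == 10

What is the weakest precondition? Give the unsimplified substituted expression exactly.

Answer: ( x - ( ( x + x ) - ( z * x ) ) ) == 10

Derivation:
post: z == 10
stmt 5: y := y + 5  -- replace 0 occurrence(s) of y with (y + 5)
  => z == 10
stmt 4: z := x - y  -- replace 1 occurrence(s) of z with (x - y)
  => ( x - y ) == 10
stmt 3: y := y - z  -- replace 1 occurrence(s) of y with (y - z)
  => ( x - ( y - z ) ) == 10
stmt 2: y := x + x  -- replace 1 occurrence(s) of y with (x + x)
  => ( x - ( ( x + x ) - z ) ) == 10
stmt 1: z := z * x  -- replace 1 occurrence(s) of z with (z * x)
  => ( x - ( ( x + x ) - ( z * x ) ) ) == 10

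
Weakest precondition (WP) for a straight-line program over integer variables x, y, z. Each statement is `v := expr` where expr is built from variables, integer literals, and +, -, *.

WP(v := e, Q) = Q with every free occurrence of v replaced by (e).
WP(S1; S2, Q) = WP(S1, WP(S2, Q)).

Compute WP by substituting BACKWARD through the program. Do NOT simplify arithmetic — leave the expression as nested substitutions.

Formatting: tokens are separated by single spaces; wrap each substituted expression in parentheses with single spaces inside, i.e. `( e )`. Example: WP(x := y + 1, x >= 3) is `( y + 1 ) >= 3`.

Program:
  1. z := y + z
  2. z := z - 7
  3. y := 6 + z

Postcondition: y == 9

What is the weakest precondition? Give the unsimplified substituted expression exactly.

Answer: ( 6 + ( ( y + z ) - 7 ) ) == 9

Derivation:
post: y == 9
stmt 3: y := 6 + z  -- replace 1 occurrence(s) of y with (6 + z)
  => ( 6 + z ) == 9
stmt 2: z := z - 7  -- replace 1 occurrence(s) of z with (z - 7)
  => ( 6 + ( z - 7 ) ) == 9
stmt 1: z := y + z  -- replace 1 occurrence(s) of z with (y + z)
  => ( 6 + ( ( y + z ) - 7 ) ) == 9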